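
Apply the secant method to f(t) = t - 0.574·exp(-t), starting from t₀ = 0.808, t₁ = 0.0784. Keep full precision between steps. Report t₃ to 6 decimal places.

f(t_0) = 0.552140, f(t_1) = -0.452317
t_2 = 0.078400 - (-0.452317)·(0.078400 - 0.808000)/(-0.452317 - (0.552140)) = 0.406946; f(t_2) = 0.024846
t_3 = 0.406946 - (0.024846)·(0.406946 - 0.078400)/(0.024846 - (-0.452317)) = 0.389839; f(t_3) = 0.001146

0.389839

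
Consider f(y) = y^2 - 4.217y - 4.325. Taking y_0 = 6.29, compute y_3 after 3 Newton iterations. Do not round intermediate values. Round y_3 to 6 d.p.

5.070053

f'(y) = 2y - 4.217
y_0 = 6.290000: f = 8.714170, f' = 8.363000 → y_1 = 6.290000 - (8.714170)/(8.363000) = 5.248009
y_1 = 5.248009: f = 1.085745, f' = 6.279018 → y_2 = 5.248009 - (1.085745)/(6.279018) = 5.075093
y_2 = 5.075093: f = 0.029900, f' = 5.933185 → y_3 = 5.075093 - (0.029900)/(5.933185) = 5.070053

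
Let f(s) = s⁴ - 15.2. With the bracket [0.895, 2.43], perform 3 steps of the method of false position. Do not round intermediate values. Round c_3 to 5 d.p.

f(0.895000) = -14.558359, f(2.430000) = 19.667844
step 1: c = 1.547923, f(c) = -9.458867 < 0 → new bracket [1.547923, 2.430000]
step 2: c = 1.834377, f(c) = -3.877195 < 0 → new bracket [1.834377, 2.430000]
step 3: c = 1.932459, f(c) = -1.254280 < 0 → new bracket [1.932459, 2.430000]

1.93246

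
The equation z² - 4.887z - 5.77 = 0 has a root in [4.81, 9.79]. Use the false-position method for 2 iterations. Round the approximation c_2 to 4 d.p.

5.7079

f(4.810000) = -6.140370, f(9.790000) = 42.230370
step 1: c = 5.442181, f(c) = -2.748607 < 0 → new bracket [5.442181, 9.790000]
step 2: c = 5.707870, f(c) = -1.084579 < 0 → new bracket [5.707870, 9.790000]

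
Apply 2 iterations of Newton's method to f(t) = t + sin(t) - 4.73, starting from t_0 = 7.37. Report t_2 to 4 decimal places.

f'(t) = 1 + cos(t)
t_0 = 7.370000: f = 3.525149, f' = 1.465307 → t_1 = 7.370000 - (3.525149)/(1.465307) = 4.964259
t_1 = 4.964259: f = -0.734189, f' = 1.249216 → t_2 = 4.964259 - (-0.734189)/(1.249216) = 5.551979

5.5520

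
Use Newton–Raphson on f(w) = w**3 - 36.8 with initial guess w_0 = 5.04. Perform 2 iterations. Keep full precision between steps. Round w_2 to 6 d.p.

f'(w) = 3w**2
w_0 = 5.040000: f = 91.224064, f' = 76.204800 → w_1 = 5.040000 - (91.224064)/(76.204800) = 3.842909
w_1 = 3.842909: f = 19.951896, f' = 44.303854 → w_2 = 3.842909 - (19.951896)/(44.303854) = 3.392567

3.392567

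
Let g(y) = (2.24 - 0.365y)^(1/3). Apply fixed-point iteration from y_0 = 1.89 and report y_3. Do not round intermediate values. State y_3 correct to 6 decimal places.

1.215213

y_1 = g(1.890000) = 1.157332
y_2 = g(1.157332) = 1.220386
y_3 = g(1.220386) = 1.215213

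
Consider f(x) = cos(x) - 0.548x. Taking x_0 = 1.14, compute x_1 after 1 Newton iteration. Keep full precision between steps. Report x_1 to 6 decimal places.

0.997805

f'(x) = -sin(x) - 0.548
x_0 = 1.140000: f = -0.207125, f' = -1.456633 → x_1 = 1.140000 - (-0.207125)/(-1.456633) = 0.997805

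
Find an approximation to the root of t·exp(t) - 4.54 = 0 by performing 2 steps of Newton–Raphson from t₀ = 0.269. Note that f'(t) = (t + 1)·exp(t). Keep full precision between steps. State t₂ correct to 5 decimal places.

2.12813

Newton update: t ← t − f(t)/f'(t).
t_0 = 0.269000: f = -4.187972, f' = 1.660683 → t_1 = 0.269000 - (-4.187972)/(1.660683) = 2.790836
t_1 = 2.790836: f = 40.935682, f' = 61.770325 → t_2 = 2.790836 - (40.935682)/(61.770325) = 2.128128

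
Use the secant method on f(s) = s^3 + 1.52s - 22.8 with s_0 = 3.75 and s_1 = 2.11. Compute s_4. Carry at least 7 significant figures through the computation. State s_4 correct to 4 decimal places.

2.6544

f(s_0) = 35.634375, f(s_1) = -10.198869
s_2 = 2.110000 - (-10.198869)·(2.110000 - 3.750000)/(-10.198869 - (35.634375)) = 2.474935; f(s_2) = -3.878376
s_3 = 2.474935 - (-3.878376)·(2.474935 - 2.110000)/(-3.878376 - (-10.198869)) = 2.698866; f(s_3) = 0.960480
s_4 = 2.698866 - (0.960480)·(2.698866 - 2.474935)/(0.960480 - (-3.878376)) = 2.654417; f(s_4) = -0.062452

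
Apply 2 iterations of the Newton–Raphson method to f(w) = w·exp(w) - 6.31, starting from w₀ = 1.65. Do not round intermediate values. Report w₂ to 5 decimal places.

1.46255

Newton update: w ← w − f(w)/f'(w).
f'(w) = (w + 1)·exp(w)
w_0 = 1.650000: f = 2.281517, f' = 13.798497 → w_1 = 1.650000 - (2.281517)/(13.798497) = 1.484655
w_1 = 1.484655: f = 0.242436, f' = 10.965877 → w_2 = 1.484655 - (0.242436)/(10.965877) = 1.462546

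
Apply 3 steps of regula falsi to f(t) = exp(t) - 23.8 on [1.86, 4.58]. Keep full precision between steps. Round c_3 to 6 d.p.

2.908256

False-position update: c = (a·f(b) − b·f(a))/(f(b) − f(a)); replace the endpoint whose sign matches f(c).
f(1.860000) = -17.376263, f(4.580000) = 73.714394
step 1: c = 2.378862, f(c) = -13.007391 < 0 → new bracket [2.378862, 4.580000]
step 2: c = 2.709010, f(c) = -8.785596 < 0 → new bracket [2.709010, 4.580000]
step 3: c = 2.908256, f(c) = -5.475194 < 0 → new bracket [2.908256, 4.580000]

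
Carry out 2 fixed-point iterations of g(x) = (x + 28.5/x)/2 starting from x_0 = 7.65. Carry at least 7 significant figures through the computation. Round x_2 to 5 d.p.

5.34926

x_1 = g(7.650000) = 5.687745
x_2 = g(5.687745) = 5.349259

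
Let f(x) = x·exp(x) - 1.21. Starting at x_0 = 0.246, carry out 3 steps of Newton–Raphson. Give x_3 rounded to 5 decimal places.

Newton update: x ← x − f(x)/f'(x).
f'(x) = (x + 1)·exp(x)
x_0 = 0.246000: f = -0.895391, f' = 1.593509 → x_1 = 0.246000 - (-0.895391)/(1.593509) = 0.807899
x_1 = 0.807899: f = 0.602270, f' = 4.055460 → x_2 = 0.807899 - (0.602270)/(4.055460) = 0.659390
x_2 = 0.659390: f = 0.065006, f' = 3.208619 → x_3 = 0.659390 - (0.065006)/(3.208619) = 0.639131

0.63913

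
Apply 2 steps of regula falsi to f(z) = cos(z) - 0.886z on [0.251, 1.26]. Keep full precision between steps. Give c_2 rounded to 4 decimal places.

f(0.251000) = 0.746279, f(1.260000) = -0.810543
step 1: c = 0.734675, f(c) = 0.091127 > 0 → new bracket [0.734675, 1.260000]
step 2: c = 0.787767, f(c) = 0.007469 > 0 → new bracket [0.787767, 1.260000]

0.7878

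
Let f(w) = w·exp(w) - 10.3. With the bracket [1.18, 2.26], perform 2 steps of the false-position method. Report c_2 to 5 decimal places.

False-position update: c = (a·f(b) − b·f(a))/(f(b) − f(a)); replace the endpoint whose sign matches f(c).
f(1.180000) = -6.459838, f(2.260000) = 11.357782
step 1: c = 1.571558, f(c) = -2.734300 < 0 → new bracket [1.571558, 2.260000]
step 2: c = 1.705137, f(c) = -0.918102 < 0 → new bracket [1.705137, 2.260000]

1.70514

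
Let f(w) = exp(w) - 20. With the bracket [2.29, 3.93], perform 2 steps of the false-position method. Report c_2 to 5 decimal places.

f(2.290000) = -10.125062, f(3.930000) = 30.906978
step 1: c = 2.694686, f(c) = -5.199126 < 0 → new bracket [2.694686, 3.930000]
step 2: c = 2.872566, f(c) = -2.317664 < 0 → new bracket [2.872566, 3.930000]

2.87257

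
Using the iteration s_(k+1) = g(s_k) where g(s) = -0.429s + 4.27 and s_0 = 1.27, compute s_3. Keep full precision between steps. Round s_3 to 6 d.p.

s_1 = g(1.270000) = 3.725170
s_2 = g(3.725170) = 2.671902
s_3 = g(2.671902) = 3.123754

3.123754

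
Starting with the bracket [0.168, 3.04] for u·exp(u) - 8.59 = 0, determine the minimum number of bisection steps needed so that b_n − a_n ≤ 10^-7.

Initial width b − a = 3.04 − 0.168 = 2.872000.
After n steps the width is (b−a)/2^n; need (b−a)/2^n ≤ 10^-7.
So n ≥ log₂(2.872000/10^-7) = log₂(28720000.0000) ≈ 24.7756.
Hence n = 25.

25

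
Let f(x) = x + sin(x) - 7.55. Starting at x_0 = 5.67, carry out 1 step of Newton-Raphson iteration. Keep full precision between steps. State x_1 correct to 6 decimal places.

7.020781

f'(x) = 1 + cos(x)
x_0 = 5.670000: f = -2.455475, f' = 1.817819 → x_1 = 5.670000 - (-2.455475)/(1.817819) = 7.020781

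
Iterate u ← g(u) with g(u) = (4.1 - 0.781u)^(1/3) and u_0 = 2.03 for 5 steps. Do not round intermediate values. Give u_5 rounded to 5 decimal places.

u_1 = g(2.030000) = 1.359840
u_2 = g(1.359840) = 1.448308
u_3 = g(1.448308) = 1.437244
u_4 = g(1.437244) = 1.438637
u_5 = g(1.438637) = 1.438462

1.43846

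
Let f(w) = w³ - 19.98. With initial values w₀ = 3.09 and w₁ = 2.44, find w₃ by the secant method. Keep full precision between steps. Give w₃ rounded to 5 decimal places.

2.71753

Secant update: w_(k+1) = w_k − f(w_k)·(w_k − w_(k-1))/(f(w_k) − f(w_(k-1))).
f(w_0) = 9.523629, f(w_1) = -5.453216
w_2 = 2.440000 - (-5.453216)·(2.440000 - 3.090000)/(-5.453216 - (9.523629)) = 2.676671; f(w_2) = -0.802802
w_3 = 2.676671 - (-0.802802)·(2.676671 - 2.440000)/(-0.802802 - (-5.453216)) = 2.717528; f(w_3) = 0.088831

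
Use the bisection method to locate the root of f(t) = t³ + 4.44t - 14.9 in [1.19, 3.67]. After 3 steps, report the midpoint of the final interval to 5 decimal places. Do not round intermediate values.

f(1.190000) = -7.931241, f(3.670000) = 50.825663 (opposite signs)
step 1: m = 2.430000, f(m) = 10.238107 > 0 → root in [1.190000, 2.430000]
step 2: m = 1.810000, f(m) = -0.933859 < 0 → root in [1.810000, 2.430000]
step 3: m = 2.120000, f(m) = 4.040928 > 0 → root in [1.810000, 2.120000]
Midpoint of [1.810000, 2.120000] = 1.965000

1.96500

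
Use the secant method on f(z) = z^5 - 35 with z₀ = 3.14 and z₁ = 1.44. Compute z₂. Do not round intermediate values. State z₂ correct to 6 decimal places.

1.603764

f(z_0) = 270.244776, f(z_1) = -28.808264
z_2 = 1.440000 - (-28.808264)·(1.440000 - 3.140000)/(-28.808264 - (270.244776)) = 1.603764; f(z_2) = -24.390328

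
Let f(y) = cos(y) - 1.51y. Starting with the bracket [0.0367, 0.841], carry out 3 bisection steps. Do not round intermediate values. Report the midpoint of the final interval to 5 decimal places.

0.58966

f(0.036700) = 0.943910, f(0.841000) = -0.603192 (opposite signs)
step 1: m = 0.438850, f(m) = 0.242577 > 0 → root in [0.438850, 0.841000]
step 2: m = 0.639925, f(m) = -0.164146 < 0 → root in [0.438850, 0.639925]
step 3: m = 0.539387, f(m) = 0.043548 > 0 → root in [0.539387, 0.639925]
Midpoint of [0.539387, 0.639925] = 0.589656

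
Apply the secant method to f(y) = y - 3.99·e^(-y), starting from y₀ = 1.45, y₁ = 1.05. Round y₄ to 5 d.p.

f(y_0) = 0.514065, f(y_1) = -0.346252
y_2 = 1.050000 - (-0.346252)·(1.050000 - 1.450000)/(-0.346252 - (0.514065)) = 1.210988; f(y_2) = 0.022356
y_3 = 1.210988 - (0.022356)·(1.210988 - 1.050000)/(0.022356 - (-0.346252)) = 1.201224; f(y_3) = 0.000930
y_4 = 1.201224 - (0.000930)·(1.201224 - 1.210988)/(0.000930 - (0.022356)) = 1.200801; f(y_4) = -0.000003

1.20080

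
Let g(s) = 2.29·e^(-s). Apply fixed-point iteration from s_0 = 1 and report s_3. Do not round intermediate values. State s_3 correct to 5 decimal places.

s_1 = g(1.000000) = 0.842444
s_2 = g(0.842444) = 0.986204
s_3 = g(0.986204) = 0.854147

0.85415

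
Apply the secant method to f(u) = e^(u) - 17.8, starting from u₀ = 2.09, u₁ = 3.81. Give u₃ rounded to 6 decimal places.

2.740616

f(u_0) = -9.715085, f(u_1) = 27.350439
u_2 = 3.810000 - (27.350439)·(3.810000 - 2.090000)/(27.350439 - (-9.715085)) = 2.540822; f(u_2) = -5.109905
u_3 = 2.540822 - (-5.109905)·(2.540822 - 3.810000)/(-5.109905 - (27.350439)) = 2.740616; f(u_3) = -2.303476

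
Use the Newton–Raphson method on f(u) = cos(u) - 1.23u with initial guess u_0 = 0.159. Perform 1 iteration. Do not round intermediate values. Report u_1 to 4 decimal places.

Newton update: u ← u − f(u)/f'(u).
f'(u) = -sin(u) - 1.23
u_0 = 0.159000: f = 0.791816, f' = -1.388331 → u_1 = 0.159000 - (0.791816)/(-1.388331) = 0.729337

0.7293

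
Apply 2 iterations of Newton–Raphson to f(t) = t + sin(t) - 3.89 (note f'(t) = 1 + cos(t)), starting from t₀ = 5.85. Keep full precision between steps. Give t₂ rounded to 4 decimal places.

4.8866

Newton update: t ← t − f(t)/f'(t).
t_0 = 5.850000: f = 1.540236, f' = 1.907633 → t_1 = 5.850000 - (1.540236)/(1.907633) = 5.042593
t_1 = 5.042593: f = 0.206617, f' = 1.324236 → t_2 = 5.042593 - (0.206617)/(1.324236) = 4.886566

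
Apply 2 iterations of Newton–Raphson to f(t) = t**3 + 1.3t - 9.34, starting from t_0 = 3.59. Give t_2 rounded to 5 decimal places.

2.04236

f'(t) = 3t**2 + 1.3
t_0 = 3.590000: f = 41.595279, f' = 39.964300 → t_1 = 3.590000 - (41.595279)/(39.964300) = 2.549189
t_1 = 2.549189: f = 10.539507, f' = 20.795095 → t_2 = 2.549189 - (10.539507)/(20.795095) = 2.042363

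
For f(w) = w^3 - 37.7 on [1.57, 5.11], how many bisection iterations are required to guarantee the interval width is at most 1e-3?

12

Initial width b − a = 5.11 − 1.57 = 3.540000.
After n steps the width is (b−a)/2^n; need (b−a)/2^n ≤ 1e-3.
So n ≥ log₂(3.540000/1e-3) = log₂(3540.0000) ≈ 11.7895.
Hence n = 12.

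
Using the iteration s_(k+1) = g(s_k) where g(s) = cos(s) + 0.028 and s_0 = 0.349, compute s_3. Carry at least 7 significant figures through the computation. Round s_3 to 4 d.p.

0.8560

s_1 = g(0.349000) = 0.967715
s_2 = g(0.967715) = 0.595183
s_3 = g(0.595183) = 0.856046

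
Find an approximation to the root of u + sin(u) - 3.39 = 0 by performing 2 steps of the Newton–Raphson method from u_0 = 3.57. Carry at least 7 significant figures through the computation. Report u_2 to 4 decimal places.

4.8326

f'(u) = 1 + cos(u)
u_0 = 3.570000: f = -0.235423, f' = 0.090371 → u_1 = 3.570000 - (-0.235423)/(0.090371) = 6.175054
u_1 = 6.175054: f = 2.677134, f' = 1.994160 → u_2 = 6.175054 - (2.677134)/(1.994160) = 4.832567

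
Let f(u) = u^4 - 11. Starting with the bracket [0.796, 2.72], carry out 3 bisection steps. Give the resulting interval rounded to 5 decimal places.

[1.75800, 1.99850]

f(0.796000) = -10.598531, f(2.720000) = 43.736323 (opposite signs)
step 1: m = 1.758000, f(m) = -1.448414 < 0 → root in [1.758000, 2.720000]
step 2: m = 2.239000, f(m) = 14.131382 > 0 → root in [1.758000, 2.239000]
step 3: m = 1.998500, f(m) = 4.952054 > 0 → root in [1.758000, 1.998500]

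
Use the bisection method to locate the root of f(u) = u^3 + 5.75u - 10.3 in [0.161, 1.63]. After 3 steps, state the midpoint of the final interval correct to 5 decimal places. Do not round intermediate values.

f(0.161000) = -9.370077, f(1.630000) = 3.403247 (opposite signs)
step 1: m = 0.895500, f(m) = -4.432755 < 0 → root in [0.895500, 1.630000]
step 2: m = 1.262750, f(m) = -1.025685 < 0 → root in [1.262750, 1.630000]
step 3: m = 1.446375, f(m) = 1.042474 > 0 → root in [1.262750, 1.446375]
Midpoint of [1.262750, 1.446375] = 1.354563

1.35456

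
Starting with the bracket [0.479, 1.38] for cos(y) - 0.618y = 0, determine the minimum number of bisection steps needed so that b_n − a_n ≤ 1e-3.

10

Initial width b − a = 1.38 − 0.479 = 0.901000.
After n steps the width is (b−a)/2^n; need (b−a)/2^n ≤ 1e-3.
So n ≥ log₂(0.901000/1e-3) = log₂(901.0000) ≈ 9.8154.
Hence n = 10.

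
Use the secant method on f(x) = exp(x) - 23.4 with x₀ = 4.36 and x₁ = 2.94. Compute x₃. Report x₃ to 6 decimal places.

f(x_0) = 54.857134, f(x_1) = -4.484154
x_2 = 2.940000 - (-4.484154)·(2.940000 - 4.360000)/(-4.484154 - (54.857134)) = 3.047303; f(x_2) = -2.341527
x_3 = 3.047303 - (-2.341527)·(3.047303 - 2.940000)/(-2.341527 - (-4.484154)) = 3.164567; f(x_3) = 0.278488

3.164567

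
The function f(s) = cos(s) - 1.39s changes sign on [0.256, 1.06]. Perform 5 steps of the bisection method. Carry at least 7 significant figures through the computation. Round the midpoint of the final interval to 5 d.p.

f(0.256000) = 0.611571, f(1.060000) = -0.984528 (opposite signs)
step 1: m = 0.658000, f(m) = -0.123403 < 0 → root in [0.256000, 0.658000]
step 2: m = 0.457000, f(m) = 0.262150 > 0 → root in [0.457000, 0.658000]
step 3: m = 0.557500, f(m) = 0.073655 > 0 → root in [0.557500, 0.658000]
step 4: m = 0.607750, f(m) = -0.023838 < 0 → root in [0.557500, 0.607750]
step 5: m = 0.582625, f(m) = 0.025172 > 0 → root in [0.582625, 0.607750]
Midpoint of [0.582625, 0.607750] = 0.595187

0.59519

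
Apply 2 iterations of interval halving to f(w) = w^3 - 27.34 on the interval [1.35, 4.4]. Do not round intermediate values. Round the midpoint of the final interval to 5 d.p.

f(1.350000) = -24.879625, f(4.400000) = 57.844000 (opposite signs)
step 1: m = 2.875000, f(m) = -3.576328 < 0 → root in [2.875000, 4.400000]
step 2: m = 3.637500, f(m) = 20.789240 > 0 → root in [2.875000, 3.637500]
Midpoint of [2.875000, 3.637500] = 3.256250

3.25625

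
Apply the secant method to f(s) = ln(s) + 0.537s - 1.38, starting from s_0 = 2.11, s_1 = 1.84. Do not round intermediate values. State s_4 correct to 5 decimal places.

1.64404

f(s_0) = 0.499758, f(s_1) = 0.217846
s_2 = 1.840000 - (0.217846)·(1.840000 - 2.110000)/(0.217846 - (0.499758)) = 1.631360; f(s_2) = -0.014546
s_3 = 1.631360 - (-0.014546)·(1.631360 - 1.840000)/(-0.014546 - (0.217846)) = 1.644419; f(s_3) = 0.000440
s_4 = 1.644419 - (0.000440)·(1.644419 - 1.631360)/(0.000440 - (-0.014546)) = 1.644035; f(s_4) = 0.000001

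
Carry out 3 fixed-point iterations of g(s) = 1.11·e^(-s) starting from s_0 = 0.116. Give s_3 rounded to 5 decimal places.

s_1 = g(0.116000) = 0.988427
s_2 = g(0.988427) = 0.413099
s_3 = g(0.413099) = 0.734372

0.73437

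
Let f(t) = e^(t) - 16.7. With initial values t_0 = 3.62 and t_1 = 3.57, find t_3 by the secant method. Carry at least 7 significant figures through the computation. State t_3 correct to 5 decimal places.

2.89161

f(t_0) = 20.637568, f(t_1) = 18.816593
t_2 = 3.570000 - (18.816593)·(3.570000 - 3.620000)/(18.816593 - (20.637568)) = 3.053337; f(t_2) = 4.485931
t_3 = 3.053337 - (4.485931)·(3.053337 - 3.570000)/(4.485931 - (18.816593)) = 2.891606; f(t_3) = 1.322235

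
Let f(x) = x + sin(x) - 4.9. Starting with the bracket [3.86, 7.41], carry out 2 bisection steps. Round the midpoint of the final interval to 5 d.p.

f(3.860000) = -1.698186, f(7.410000) = 3.413049 (opposite signs)
step 1: m = 5.635000, f(m) = 0.131259 > 0 → root in [3.860000, 5.635000]
step 2: m = 4.747500, f(m) = -1.151884 < 0 → root in [4.747500, 5.635000]
Midpoint of [4.747500, 5.635000] = 5.191250

5.19125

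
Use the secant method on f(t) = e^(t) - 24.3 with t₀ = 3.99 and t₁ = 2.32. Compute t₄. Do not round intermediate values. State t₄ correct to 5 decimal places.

f(t_0) = 29.754889, f(t_1) = -14.124326
t_2 = 2.320000 - (-14.124326)·(2.320000 - 3.990000)/(-14.124326 - (29.754889)) = 2.857558; f(t_2) = -6.881062
t_3 = 2.857558 - (-6.881062)·(2.857558 - 2.320000)/(-6.881062 - (-14.124326)) = 3.368235; f(t_3) = 4.727256
t_4 = 3.368235 - (4.727256)·(3.368235 - 2.857558)/(4.727256 - (-6.881062)) = 3.160272; f(t_4) = -0.722989

3.16027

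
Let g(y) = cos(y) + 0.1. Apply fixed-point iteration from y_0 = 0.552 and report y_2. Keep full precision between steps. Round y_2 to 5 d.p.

y_1 = g(0.552000) = 0.951477
y_2 = g(0.951477) = 0.680481

0.68048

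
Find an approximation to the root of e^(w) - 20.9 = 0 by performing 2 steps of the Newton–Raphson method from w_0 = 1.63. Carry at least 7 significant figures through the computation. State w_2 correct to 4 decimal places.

3.9103

f'(w) = e^(w)
w_0 = 1.630000: f = -15.796125, f' = 5.103875 → w_1 = 1.630000 - (-15.796125)/(5.103875) = 4.724928
w_1 = 4.724928: f = 91.822393, f' = 112.722393 → w_2 = 4.724928 - (91.822393)/(112.722393) = 3.910339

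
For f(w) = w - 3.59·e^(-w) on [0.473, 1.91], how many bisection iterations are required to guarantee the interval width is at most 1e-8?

28

Initial width b − a = 1.91 − 0.473 = 1.437000.
After n steps the width is (b−a)/2^n; need (b−a)/2^n ≤ 1e-8.
So n ≥ log₂(1.437000/1e-8) = log₂(143700000.0000) ≈ 27.0985.
Hence n = 28.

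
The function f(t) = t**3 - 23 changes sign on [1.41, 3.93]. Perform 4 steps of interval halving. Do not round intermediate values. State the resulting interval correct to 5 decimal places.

[2.82750, 2.98500]

f(1.410000) = -20.196779, f(3.930000) = 37.698457 (opposite signs)
step 1: m = 2.670000, f(m) = -3.965837 < 0 → root in [2.670000, 3.930000]
step 2: m = 3.300000, f(m) = 12.937000 > 0 → root in [2.670000, 3.300000]
step 3: m = 2.985000, f(m) = 3.597022 > 0 → root in [2.670000, 2.985000]
step 4: m = 2.827500, f(m) = -0.394827 < 0 → root in [2.827500, 2.985000]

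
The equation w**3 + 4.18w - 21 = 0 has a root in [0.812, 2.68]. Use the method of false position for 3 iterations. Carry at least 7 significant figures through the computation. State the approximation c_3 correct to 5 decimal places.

2.25586

f(0.812000) = -17.070453, f(2.680000) = 9.451232
step 1: c = 2.014322, f(c) = -4.407036 < 0 → new bracket [2.014322, 2.680000]
step 2: c = 2.226013, f(c) = -0.665078 < 0 → new bracket [2.226013, 2.680000]
step 3: c = 2.255859, f(c) = -0.090663 < 0 → new bracket [2.255859, 2.680000]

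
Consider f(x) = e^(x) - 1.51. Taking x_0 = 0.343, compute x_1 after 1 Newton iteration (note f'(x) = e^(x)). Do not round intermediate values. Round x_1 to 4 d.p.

x_0 = 0.343000: f = -0.100831, f' = 1.409169 → x_1 = 0.343000 - (-0.100831)/(1.409169) = 0.414554

0.4146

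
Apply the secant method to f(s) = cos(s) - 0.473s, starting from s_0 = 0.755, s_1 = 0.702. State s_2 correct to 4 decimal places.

Secant update: s_(k+1) = s_k − f(s_k)·(s_k − s_(k-1))/(f(s_k) − f(s_(k-1))).
f(s_0) = 0.371157, f(s_1) = 0.431506
s_2 = 0.702000 - (0.431506)·(0.702000 - 0.755000)/(0.431506 - (0.371157)) = 1.080955; f(s_2) = -0.040806

1.0810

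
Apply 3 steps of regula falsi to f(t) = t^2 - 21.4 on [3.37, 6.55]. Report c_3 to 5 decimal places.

f(3.370000) = -10.043100, f(6.550000) = 21.502500
step 1: c = 4.382409, f(c) = -2.194489 < 0 → new bracket [4.382409, 6.550000]
step 2: c = 4.583142, f(c) = -0.394812 < 0 → new bracket [4.583142, 6.550000]
step 3: c = 4.618604, f(c) = -0.068493 < 0 → new bracket [4.618604, 6.550000]

4.61860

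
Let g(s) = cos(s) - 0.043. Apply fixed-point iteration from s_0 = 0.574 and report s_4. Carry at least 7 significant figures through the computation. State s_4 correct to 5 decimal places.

s_1 = g(0.574000) = 0.796736
s_2 = g(0.796736) = 0.656045
s_3 = g(0.656045) = 0.749411
s_4 = g(0.749411) = 0.689090

0.68909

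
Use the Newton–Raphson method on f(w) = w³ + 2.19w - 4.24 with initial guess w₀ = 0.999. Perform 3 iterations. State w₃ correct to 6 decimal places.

1.182003

f'(w) = 3w² + 2.19
w_0 = 0.999000: f = -1.055187, f' = 5.184003 → w_1 = 0.999000 - (-1.055187)/(5.184003) = 1.202547
w_1 = 1.202547: f = 0.132603, f' = 6.528356 → w_2 = 1.202547 - (0.132603)/(6.528356) = 1.182235
w_2 = 1.182235: f = 0.001480, f' = 6.383038 → w_3 = 1.182235 - (0.001480)/(6.383038) = 1.182003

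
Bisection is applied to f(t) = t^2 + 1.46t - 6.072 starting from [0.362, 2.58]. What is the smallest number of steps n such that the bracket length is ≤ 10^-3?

12

Initial width b − a = 2.58 − 0.362 = 2.218000.
After n steps the width is (b−a)/2^n; need (b−a)/2^n ≤ 10^-3.
So n ≥ log₂(2.218000/10^-3) = log₂(2218.0000) ≈ 11.1150.
Hence n = 12.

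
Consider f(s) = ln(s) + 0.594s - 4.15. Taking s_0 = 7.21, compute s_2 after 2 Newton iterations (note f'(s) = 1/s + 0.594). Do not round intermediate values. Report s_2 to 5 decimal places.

4.46629

Newton update: s ← s − f(s)/f'(s).
s_0 = 7.210000: f = 2.108209, f' = 0.732696 → s_1 = 7.210000 - (2.108209)/(0.732696) = 4.332670
s_1 = 4.332670: f = -0.110210, f' = 0.824805 → s_2 = 4.332670 - (-0.110210)/(0.824805) = 4.466290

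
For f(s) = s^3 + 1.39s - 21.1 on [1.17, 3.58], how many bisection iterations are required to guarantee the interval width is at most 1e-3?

12

Initial width b − a = 3.58 − 1.17 = 2.410000.
After n steps the width is (b−a)/2^n; need (b−a)/2^n ≤ 1e-3.
So n ≥ log₂(2.410000/1e-3) = log₂(2410.0000) ≈ 11.2348.
Hence n = 12.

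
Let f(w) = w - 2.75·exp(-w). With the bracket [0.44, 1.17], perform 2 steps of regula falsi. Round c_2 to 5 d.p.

1.00934

f(0.440000) = -1.331100, f(1.170000) = 0.316491
step 1: c = 1.029772, f(c) = 0.047779 > 0 → new bracket [0.440000, 1.029772]
step 2: c = 1.009336, f(c) = 0.007069 > 0 → new bracket [0.440000, 1.009336]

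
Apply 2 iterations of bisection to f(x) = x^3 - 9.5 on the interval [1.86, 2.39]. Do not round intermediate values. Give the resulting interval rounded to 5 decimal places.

[1.99250, 2.12500]

f(1.860000) = -3.065144, f(2.390000) = 4.151919 (opposite signs)
step 1: m = 2.125000, f(m) = 0.095703 > 0 → root in [1.860000, 2.125000]
step 2: m = 1.992500, f(m) = -1.589663 < 0 → root in [1.992500, 2.125000]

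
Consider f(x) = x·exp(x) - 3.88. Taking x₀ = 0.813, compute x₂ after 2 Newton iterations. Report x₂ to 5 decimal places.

1.19673

Newton update: x ← x − f(x)/f'(x).
f'(x) = (x + 1)·exp(x)
x_0 = 0.813000: f = -2.046960, f' = 4.087702 → x_1 = 0.813000 - (-2.046960)/(4.087702) = 1.313761
x_1 = 1.313761: f = 1.007370, f' = 8.607507 → x_2 = 1.313761 - (1.007370)/(8.607507) = 1.196727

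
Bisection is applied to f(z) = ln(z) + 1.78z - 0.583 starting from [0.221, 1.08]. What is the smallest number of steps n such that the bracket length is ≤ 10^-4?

Initial width b − a = 1.08 − 0.221 = 0.859000.
After n steps the width is (b−a)/2^n; need (b−a)/2^n ≤ 10^-4.
So n ≥ log₂(0.859000/10^-4) = log₂(8590.0000) ≈ 13.0684.
Hence n = 14.

14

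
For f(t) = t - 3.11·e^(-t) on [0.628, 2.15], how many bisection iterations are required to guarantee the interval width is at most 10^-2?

Initial width b − a = 2.15 − 0.628 = 1.522000.
After n steps the width is (b−a)/2^n; need (b−a)/2^n ≤ 10^-2.
So n ≥ log₂(1.522000/10^-2) = log₂(152.2000) ≈ 7.2498.
Hence n = 8.

8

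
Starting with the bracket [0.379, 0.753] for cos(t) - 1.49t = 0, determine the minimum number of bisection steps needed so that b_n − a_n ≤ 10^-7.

22

Initial width b − a = 0.753 − 0.379 = 0.374000.
After n steps the width is (b−a)/2^n; need (b−a)/2^n ≤ 10^-7.
So n ≥ log₂(0.374000/10^-7) = log₂(3740000.0000) ≈ 21.8346.
Hence n = 22.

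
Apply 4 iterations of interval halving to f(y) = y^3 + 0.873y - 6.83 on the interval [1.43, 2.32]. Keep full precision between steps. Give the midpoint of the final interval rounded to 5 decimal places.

1.73594

f(1.430000) = -2.657403, f(2.320000) = 7.682528 (opposite signs)
step 1: m = 1.875000, f(m) = 1.398672 > 0 → root in [1.430000, 1.875000]
step 2: m = 1.652500, f(m) = -0.874793 < 0 → root in [1.652500, 1.875000]
step 3: m = 1.763750, f(m) = 0.196452 > 0 → root in [1.652500, 1.763750]
step 4: m = 1.708125, f(m) = -0.355026 < 0 → root in [1.708125, 1.763750]
Midpoint of [1.708125, 1.763750] = 1.735937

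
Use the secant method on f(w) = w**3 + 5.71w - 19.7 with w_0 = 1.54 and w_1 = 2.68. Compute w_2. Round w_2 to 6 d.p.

1.914105

f(w_0) = -7.254336, f(w_1) = 14.851632
w_2 = 2.680000 - (14.851632)·(2.680000 - 1.540000)/(14.851632 - (-7.254336)) = 1.914105; f(w_2) = -1.757574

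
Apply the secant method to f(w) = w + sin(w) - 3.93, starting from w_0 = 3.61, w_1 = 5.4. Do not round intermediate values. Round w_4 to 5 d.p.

4.92272

f(w_0) = -0.771466, f(w_1) = 0.697236
w_2 = 5.400000 - (0.697236)·(5.400000 - 3.610000)/(0.697236 - (-0.771466)) = 4.550235; f(w_2) = -0.366647
w_3 = 4.550235 - (-0.366647)·(4.550235 - 5.400000)/(-0.366647 - (0.697236)) = 4.843090; f(w_3) = -0.078380
w_4 = 4.843090 - (-0.078380)·(4.843090 - 4.550235)/(-0.078380 - (-0.366647)) = 4.922718; f(w_4) = 0.014756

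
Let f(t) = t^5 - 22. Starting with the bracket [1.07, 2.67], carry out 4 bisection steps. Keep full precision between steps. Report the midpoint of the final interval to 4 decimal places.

1.8200

f(1.070000) = -20.597448, f(2.670000) = 113.692645 (opposite signs)
step 1: m = 1.870000, f(m) = 0.866939 > 0 → root in [1.070000, 1.870000]
step 2: m = 1.470000, f(m) = -15.135851 < 0 → root in [1.470000, 1.870000]
step 3: m = 1.670000, f(m) = -9.010801 < 0 → root in [1.670000, 1.870000]
step 4: m = 1.770000, f(m) = -4.627340 < 0 → root in [1.770000, 1.870000]
Midpoint of [1.770000, 1.870000] = 1.820000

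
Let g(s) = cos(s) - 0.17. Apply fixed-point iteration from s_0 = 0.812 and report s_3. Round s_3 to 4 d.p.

0.5956

s_1 = g(0.812000) = 0.518048
s_2 = g(0.518048) = 0.698787
s_3 = g(0.698787) = 0.595623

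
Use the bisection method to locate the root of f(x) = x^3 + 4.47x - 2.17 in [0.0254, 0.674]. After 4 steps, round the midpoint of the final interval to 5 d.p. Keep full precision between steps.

0.45104

f(0.025400) = -2.056446, f(0.674000) = 1.148962 (opposite signs)
step 1: m = 0.349700, f(m) = -0.564076 < 0 → root in [0.349700, 0.674000]
step 2: m = 0.511850, f(m) = 0.252069 > 0 → root in [0.349700, 0.511850]
step 3: m = 0.430775, f(m) = -0.164498 < 0 → root in [0.430775, 0.511850]
step 4: m = 0.471313, f(m) = 0.041462 > 0 → root in [0.430775, 0.471313]
Midpoint of [0.430775, 0.471313] = 0.451044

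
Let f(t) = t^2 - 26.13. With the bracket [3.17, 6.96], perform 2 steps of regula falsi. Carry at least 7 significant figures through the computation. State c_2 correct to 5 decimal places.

f(3.170000) = -16.081100, f(6.960000) = 22.311600
step 1: c = 4.757473, f(c) = -3.496452 < 0 → new bracket [4.757473, 6.960000]
step 2: c = 5.055869, f(c) = -0.568186 < 0 → new bracket [5.055869, 6.960000]

5.05587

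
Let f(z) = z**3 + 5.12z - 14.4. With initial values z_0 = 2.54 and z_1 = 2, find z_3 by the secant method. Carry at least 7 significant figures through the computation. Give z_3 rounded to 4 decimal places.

1.7606

Secant update: z_(k+1) = z_k − f(z_k)·(z_k − z_(k-1))/(f(z_k) − f(z_(k-1))).
f(z_0) = 14.991864, f(z_1) = 3.840000
z_2 = 2.000000 - (3.840000)·(2.000000 - 2.540000)/(3.840000 - (14.991864)) = 1.814058; f(z_2) = 0.857691
z_3 = 1.814058 - (0.857691)·(1.814058 - 2.000000)/(0.857691 - (3.840000)) = 1.760582; f(z_3) = 0.071372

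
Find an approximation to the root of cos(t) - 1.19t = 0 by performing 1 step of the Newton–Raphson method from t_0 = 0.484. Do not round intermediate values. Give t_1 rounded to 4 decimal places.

f'(t) = -sin(t) - 1.19
t_0 = 0.484000: f = 0.309181, f' = -1.655323 → t_1 = 0.484000 - (0.309181)/(-1.655323) = 0.670780

0.6708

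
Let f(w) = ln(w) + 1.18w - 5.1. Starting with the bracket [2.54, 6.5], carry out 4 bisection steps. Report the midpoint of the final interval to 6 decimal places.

f(2.540000) = -1.170636, f(6.500000) = 4.441802 (opposite signs)
step 1: m = 4.520000, f(m) = 1.742112 > 0 → root in [2.540000, 4.520000]
step 2: m = 3.530000, f(m) = 0.326698 > 0 → root in [2.540000, 3.530000]
step 3: m = 3.035000, f(m) = -0.408489 < 0 → root in [3.035000, 3.530000]
step 4: m = 3.282500, f(m) = -0.038045 < 0 → root in [3.282500, 3.530000]
Midpoint of [3.282500, 3.530000] = 3.406250

3.406250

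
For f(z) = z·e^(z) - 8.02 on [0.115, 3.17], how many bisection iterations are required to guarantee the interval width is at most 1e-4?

15

Initial width b − a = 3.17 − 0.115 = 3.055000.
After n steps the width is (b−a)/2^n; need (b−a)/2^n ≤ 1e-4.
So n ≥ log₂(3.055000/1e-4) = log₂(30550.0000) ≈ 14.8989.
Hence n = 15.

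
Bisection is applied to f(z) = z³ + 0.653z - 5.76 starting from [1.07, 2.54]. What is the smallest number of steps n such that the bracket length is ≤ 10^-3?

Initial width b − a = 2.54 − 1.07 = 1.470000.
After n steps the width is (b−a)/2^n; need (b−a)/2^n ≤ 10^-3.
So n ≥ log₂(1.470000/10^-3) = log₂(1470.0000) ≈ 10.5216.
Hence n = 11.

11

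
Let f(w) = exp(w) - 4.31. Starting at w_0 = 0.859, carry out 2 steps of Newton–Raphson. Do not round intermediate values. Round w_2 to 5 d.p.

Newton update: w ← w − f(w)/f'(w).
f'(w) = exp(w)
w_0 = 0.859000: f = -1.949201, f' = 2.360799 → w_1 = 0.859000 - (-1.949201)/(2.360799) = 1.684653
w_1 = 1.684653: f = 1.080582, f' = 5.390582 → w_2 = 1.684653 - (1.080582)/(5.390582) = 1.484196

1.48420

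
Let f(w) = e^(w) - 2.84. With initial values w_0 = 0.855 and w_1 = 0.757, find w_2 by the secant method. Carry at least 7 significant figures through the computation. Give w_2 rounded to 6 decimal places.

f(w_0) = -0.488626, f(w_1) = -0.708129
w_2 = 0.757000 - (-0.708129)·(0.757000 - 0.855000)/(-0.708129 - (-0.488626)) = 1.073153; f(w_2) = 0.084586

1.073153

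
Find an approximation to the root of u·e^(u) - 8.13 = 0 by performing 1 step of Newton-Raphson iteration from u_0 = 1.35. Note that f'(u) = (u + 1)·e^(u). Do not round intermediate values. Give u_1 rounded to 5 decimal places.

1.67239

u_0 = 1.350000: f = -2.922476, f' = 9.064950 → u_1 = 1.350000 - (-2.922476)/(9.064950) = 1.672393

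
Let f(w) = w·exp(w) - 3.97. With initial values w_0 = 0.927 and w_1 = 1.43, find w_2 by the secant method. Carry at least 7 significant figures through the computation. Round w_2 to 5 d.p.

1.15233

f(w_0) = -1.627548, f(w_1) = 2.005540
w_2 = 1.430000 - (2.005540)·(1.430000 - 0.927000)/(2.005540 - (-1.627548)) = 1.152334; f(w_2) = -0.322206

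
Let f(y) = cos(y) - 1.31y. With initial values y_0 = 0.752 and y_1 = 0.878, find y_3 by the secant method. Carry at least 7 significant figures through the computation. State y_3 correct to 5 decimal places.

0.62118

f(y_0) = -0.254796, f(y_1) = -0.511489
y_2 = 0.878000 - (-0.511489)·(0.878000 - 0.752000)/(-0.511489 - (-0.254796)) = 0.626931; f(y_2) = -0.011448
y_3 = 0.626931 - (-0.011448)·(0.626931 - 0.878000)/(-0.011448 - (-0.511489)) = 0.621183; f(y_3) = -0.000559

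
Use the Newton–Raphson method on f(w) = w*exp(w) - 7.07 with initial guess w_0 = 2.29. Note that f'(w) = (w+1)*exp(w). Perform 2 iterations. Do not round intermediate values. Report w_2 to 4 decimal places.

Newton update: w ← w − f(w)/f'(w).
w_0 = 2.290000: f = 15.543607, f' = 32.488545 → w_1 = 2.290000 - (15.543607)/(32.488545) = 1.811567
w_1 = 1.811567: f = 4.016836, f' = 17.206863 → w_2 = 1.811567 - (4.016836)/(17.206863) = 1.578123

1.5781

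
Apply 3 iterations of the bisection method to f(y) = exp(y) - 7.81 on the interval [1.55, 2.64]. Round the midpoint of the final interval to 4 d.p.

2.0269

f(1.550000) = -3.098530, f(2.640000) = 6.203204 (opposite signs)
step 1: m = 2.095000, f(m) = 0.315441 > 0 → root in [1.550000, 2.095000]
step 2: m = 1.822500, f(m) = -1.622693 < 0 → root in [1.822500, 2.095000]
step 3: m = 1.958750, f(m) = -0.719542 < 0 → root in [1.958750, 2.095000]
Midpoint of [1.958750, 2.095000] = 2.026875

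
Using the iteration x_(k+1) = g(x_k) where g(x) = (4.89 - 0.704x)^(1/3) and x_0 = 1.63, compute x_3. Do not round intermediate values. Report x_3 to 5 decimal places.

x_1 = g(1.630000) = 1.552577
x_2 = g(1.552577) = 1.560078
x_3 = g(1.560078) = 1.559354

1.55935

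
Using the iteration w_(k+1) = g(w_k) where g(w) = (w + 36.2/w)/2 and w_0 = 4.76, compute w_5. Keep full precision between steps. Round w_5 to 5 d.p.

6.01664

w_1 = g(4.760000) = 6.182521
w_2 = g(6.182521) = 6.018869
w_3 = g(6.018869) = 6.016644
w_4 = g(6.016644) = 6.016644
w_5 = g(6.016644) = 6.016644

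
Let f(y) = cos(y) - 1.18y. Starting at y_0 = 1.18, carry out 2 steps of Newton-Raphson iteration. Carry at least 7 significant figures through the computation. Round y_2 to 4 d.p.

f'(y) = -sin(y) - 1.18
y_0 = 1.180000: f = -1.011475, f' = -2.104606 → y_1 = 1.180000 - (-1.011475)/(-2.104606) = 0.699399
y_1 = 0.699399: f = -0.060062, f' = -1.823758 → y_2 = 0.699399 - (-0.060062)/(-1.823758) = 0.666466

0.6665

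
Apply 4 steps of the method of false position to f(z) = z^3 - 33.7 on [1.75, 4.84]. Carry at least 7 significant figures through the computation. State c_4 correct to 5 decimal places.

f(1.750000) = -28.340625, f(4.840000) = 79.679904
step 1: c = 2.560703, f(c) = -16.908965 < 0 → new bracket [2.560703, 4.840000]
step 2: c = 2.959719, f(c) = -7.773043 < 0 → new bracket [2.959719, 4.840000]
step 3: c = 3.126843, f(c) = -3.128383 < 0 → new bracket [3.126843, 4.840000]
step 4: c = 3.191564, f(c) = -1.190467 < 0 → new bracket [3.191564, 4.840000]

3.19156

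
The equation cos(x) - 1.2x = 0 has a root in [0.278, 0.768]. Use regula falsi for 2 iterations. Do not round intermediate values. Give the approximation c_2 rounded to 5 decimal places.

0.65866

f(0.278000) = 0.628006, f(0.768000) = -0.202298
step 1: c = 0.648615, f(c) = 0.018584 > 0 → new bracket [0.648615, 0.768000]
step 2: c = 0.658659, f(c) = 0.000423 > 0 → new bracket [0.658659, 0.768000]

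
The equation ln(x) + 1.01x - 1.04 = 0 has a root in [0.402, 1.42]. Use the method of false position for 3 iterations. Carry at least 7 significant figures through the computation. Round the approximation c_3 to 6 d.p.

1.018094

f(0.402000) = -1.545283, f(1.420000) = 0.744857
step 1: c = 1.088900, f(c) = 0.144958 > 0 → new bracket [0.402000, 1.088900]
step 2: c = 1.029991, f(c) = 0.029840 > 0 → new bracket [0.402000, 1.029991]
step 3: c = 1.018094, f(c) = 0.006206 > 0 → new bracket [0.402000, 1.018094]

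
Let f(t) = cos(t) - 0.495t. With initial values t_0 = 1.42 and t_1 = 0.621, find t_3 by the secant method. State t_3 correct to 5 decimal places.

1.03697

f(t_0) = -0.552675, f(t_1) = 0.505902
t_2 = 0.621000 - (0.505902)·(0.621000 - 1.420000)/(0.505902 - (-0.552675)) = 1.002848; f(t_2) = 0.041493
t_3 = 1.002848 - (0.041493)·(1.002848 - 0.621000)/(0.041493 - (0.505902)) = 1.036965; f(t_3) = -0.004463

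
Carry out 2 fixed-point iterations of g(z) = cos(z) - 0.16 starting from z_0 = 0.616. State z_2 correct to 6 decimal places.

0.632319

z_1 = g(0.616000) = 0.656196
z_2 = g(0.656196) = 0.632319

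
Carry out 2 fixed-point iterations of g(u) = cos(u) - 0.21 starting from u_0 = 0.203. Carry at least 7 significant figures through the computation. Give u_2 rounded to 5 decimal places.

u_1 = g(0.203000) = 0.769466
u_2 = g(0.769466) = 0.508282

0.50828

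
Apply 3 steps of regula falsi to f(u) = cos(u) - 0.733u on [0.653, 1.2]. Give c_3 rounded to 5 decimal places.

f(0.653000) = 0.315616, f(1.200000) = -0.517242
step 1: c = 0.860288, f(c) = 0.021628 > 0 → new bracket [0.860288, 1.200000]
step 2: c = 0.873923, f(c) = 0.001238 > 0 → new bracket [0.873923, 1.200000]
step 3: c = 0.874701, f(c) = 0.000070 > 0 → new bracket [0.874701, 1.200000]

0.87470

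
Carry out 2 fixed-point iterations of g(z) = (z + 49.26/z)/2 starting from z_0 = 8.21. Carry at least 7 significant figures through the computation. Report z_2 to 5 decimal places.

z_1 = g(8.210000) = 7.105000
z_2 = g(7.105000) = 7.019073

7.01907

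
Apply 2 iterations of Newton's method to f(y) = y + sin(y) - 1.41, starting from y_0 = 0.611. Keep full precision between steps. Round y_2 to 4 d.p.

0.7375

f'(y) = 1 + cos(y)
y_0 = 0.611000: f = -0.225313, f' = 1.819075 → y_1 = 0.611000 - (-0.225313)/(1.819075) = 0.734861
y_1 = 0.734861: f = -0.004654, f' = 1.741924 → y_2 = 0.734861 - (-0.004654)/(1.741924) = 0.737533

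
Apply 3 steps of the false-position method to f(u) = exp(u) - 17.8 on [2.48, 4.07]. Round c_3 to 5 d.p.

False-position update: c = (a·f(b) − b·f(a))/(f(b) − f(a)); replace the endpoint whose sign matches f(c).
f(2.480000) = -5.858736, f(4.070000) = 40.756963
step 1: c = 2.679834, f(c) = -3.217331 < 0 → new bracket [2.679834, 4.070000]
step 2: c = 2.781544, f(c) = -1.656076 < 0 → new bracket [2.781544, 4.070000]
step 3: c = 2.831853, f(c) = -0.823105 < 0 → new bracket [2.831853, 4.070000]

2.83185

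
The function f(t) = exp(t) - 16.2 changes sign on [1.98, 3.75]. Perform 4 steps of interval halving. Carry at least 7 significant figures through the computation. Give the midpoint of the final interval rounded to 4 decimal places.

2.8097

f(1.980000) = -8.957257, f(3.750000) = 26.321082 (opposite signs)
step 1: m = 2.865000, f(m) = 1.349053 > 0 → root in [1.980000, 2.865000]
step 2: m = 2.422500, f(m) = -4.925991 < 0 → root in [2.422500, 2.865000]
step 3: m = 2.643750, f(m) = -2.134148 < 0 → root in [2.643750, 2.865000]
step 4: m = 2.754375, f(m) = -0.488782 < 0 → root in [2.754375, 2.865000]
Midpoint of [2.754375, 2.865000] = 2.809688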